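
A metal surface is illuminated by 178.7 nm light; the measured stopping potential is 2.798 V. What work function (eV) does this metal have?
4.14 eV

The stopping potential gives the maximum kinetic energy: KE_max = eV_s = 2.798 eV

From Einstein's photoelectric equation: KE_max = hc/λ - φ
Rearranging: φ = hc/λ - KE_max

Calculate photon energy:
E_photon = hc/λ = (6.626×10⁻³⁴ J·s)(3×10⁸ m/s) / (178.7×10⁻⁹ m) = 6.9381 eV

Therefore:
φ = 6.9381 - 2.798 = 4.14 eV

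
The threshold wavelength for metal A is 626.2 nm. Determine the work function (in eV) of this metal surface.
1.98 eV

At the threshold wavelength, photon energy equals work function:
φ = hc/λ₀

Calculating:
φ = (6.626×10⁻³⁴ J·s)(3×10⁸ m/s) / (626.2×10⁻⁹ m)
φ = 1.98 eV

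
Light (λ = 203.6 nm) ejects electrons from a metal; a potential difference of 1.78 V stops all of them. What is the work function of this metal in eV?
4.31 eV

The stopping potential gives the maximum kinetic energy: KE_max = eV_s = 1.78 eV

From Einstein's photoelectric equation: KE_max = hc/λ - φ
Rearranging: φ = hc/λ - KE_max

Calculate photon energy:
E_photon = hc/λ = (6.626×10⁻³⁴ J·s)(3×10⁸ m/s) / (203.6×10⁻⁹ m) = 6.0896 eV

Therefore:
φ = 6.0896 - 1.78 = 4.31 eV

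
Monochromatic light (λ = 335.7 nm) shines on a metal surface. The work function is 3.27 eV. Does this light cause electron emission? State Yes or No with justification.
Yes

For photoemission, the photon energy must exceed the work function.

Photon energy: E = hc/λ = 3.6933 eV
Work function: φ = 3.27 eV

Since E_photon (3.6933 eV) > φ (3.27 eV), photoemission WILL occur.
The threshold wavelength is λ₀ = hc/φ = 379.2 nm.
Since 335.7 nm < 379.2 nm, the light has sufficient energy.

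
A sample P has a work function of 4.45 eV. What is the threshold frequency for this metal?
1.0760e+15 Hz

The threshold frequency is when the photon energy equals the work function:
hf₀ = φ

Solving for f₀:
f₀ = φ/h = (4.45 eV × 1.602×10⁻¹⁹ J/eV) / (6.626×10⁻³⁴ J·s)
f₀ = 1.0760e+15 Hz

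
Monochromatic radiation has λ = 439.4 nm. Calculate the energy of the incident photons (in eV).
2.8217 eV

Using E = hf = hc/λ:

E = hc/λ = (6.626×10⁻³⁴ J·s)(3×10⁸ m/s) / (439.4×10⁻⁹ m)
E = 2.8217 eV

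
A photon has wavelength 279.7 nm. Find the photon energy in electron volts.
4.4328 eV

Using E = hf = hc/λ:

E = hc/λ = (6.626×10⁻³⁴ J·s)(3×10⁸ m/s) / (279.7×10⁻⁹ m)
E = 4.4328 eV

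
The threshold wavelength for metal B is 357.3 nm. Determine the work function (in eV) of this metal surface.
3.47 eV

At the threshold wavelength, photon energy equals work function:
φ = hc/λ₀

Calculating:
φ = (6.626×10⁻³⁴ J·s)(3×10⁸ m/s) / (357.3×10⁻⁹ m)
φ = 3.47 eV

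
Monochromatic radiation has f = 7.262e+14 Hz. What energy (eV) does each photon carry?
3.0033 eV

Using E = hf:

E = hf = (6.626×10⁻³⁴ J·s)(7.262e+14 Hz)
E = 3.0033 eV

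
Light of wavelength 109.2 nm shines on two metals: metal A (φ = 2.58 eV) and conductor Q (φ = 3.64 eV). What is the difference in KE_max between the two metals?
1.0600 eV

Using KE_max = hc/λ - φ for each metal:

Photon energy: E = hc/λ = 11.3539 eV

For metal A (φ₁ = 2.58 eV):
KE₁ = E - φ₁ = 11.3539 - 2.58 = 8.7739 eV

For conductor Q (φ₂ = 3.64 eV):
KE₂ = E - φ₂ = 11.3539 - 3.64 = 7.7139 eV

Difference:
ΔKE = KE₁ - KE₂ = 8.7739 - 7.7139 = 1.0600 eV

Note: The difference equals the difference in work functions: 3.64 - 2.58 = 1.06 eV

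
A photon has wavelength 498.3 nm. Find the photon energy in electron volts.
2.4881 eV

Using E = hf = hc/λ:

E = hc/λ = (6.626×10⁻³⁴ J·s)(3×10⁸ m/s) / (498.3×10⁻⁹ m)
E = 2.4881 eV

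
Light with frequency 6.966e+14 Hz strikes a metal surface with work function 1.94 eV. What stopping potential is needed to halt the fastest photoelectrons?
0.9409 V

The stopping potential V_s satisfies: eV_s = KE_max

First, find KE_max using Einstein's equation:
E_photon = hf = (6.626×10⁻³⁴ J·s)(6.966e+14 Hz) = 2.8809 eV
KE_max = E_photon - φ = 2.8809 - 1.94 = 0.9409 eV

Since eV_s = KE_max:
V_s = KE_max/e = 0.9409 V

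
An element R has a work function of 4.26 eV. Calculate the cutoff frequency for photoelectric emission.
1.0301e+15 Hz

The threshold frequency is when the photon energy equals the work function:
hf₀ = φ

Solving for f₀:
f₀ = φ/h = (4.26 eV × 1.602×10⁻¹⁹ J/eV) / (6.626×10⁻³⁴ J·s)
f₀ = 1.0301e+15 Hz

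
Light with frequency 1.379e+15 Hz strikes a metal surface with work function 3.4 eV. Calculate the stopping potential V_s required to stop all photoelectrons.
2.3031 V

The stopping potential V_s satisfies: eV_s = KE_max

First, find KE_max using Einstein's equation:
E_photon = hf = (6.626×10⁻³⁴ J·s)(1.379e+15 Hz) = 5.7031 eV
KE_max = E_photon - φ = 5.7031 - 3.4 = 2.3031 eV

Since eV_s = KE_max:
V_s = KE_max/e = 2.3031 V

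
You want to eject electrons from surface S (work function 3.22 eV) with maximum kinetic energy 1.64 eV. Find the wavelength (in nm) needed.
255.11 nm

From Einstein's equation: KE_max = hc/λ - φ

Rearranging for λ:
hc/λ = KE_max + φ
λ = hc/(KE_max + φ)

Required photon energy:
E_photon = KE_max + φ = 1.64 + 3.22 = 4.86 eV

Required wavelength:
λ = hc/E_photon = (6.626×10⁻³⁴)(3×10⁸) / (4.86 × 1.602×10⁻¹⁹)
λ = 255.11 nm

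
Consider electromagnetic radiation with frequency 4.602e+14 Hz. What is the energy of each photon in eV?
1.9032 eV

Using E = hf:

E = hf = (6.626×10⁻³⁴ J·s)(4.602e+14 Hz)
E = 1.9032 eV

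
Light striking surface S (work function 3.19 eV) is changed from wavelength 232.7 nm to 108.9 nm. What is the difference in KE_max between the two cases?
6.0571 eV

Using Einstein's equation: KE_max = hc/λ - φ

For λ₁ = 232.7 nm:
KE₁ = hc/λ₁ - φ = 5.3281 - 3.19 = 2.1381 eV

For λ₂ = 108.9 nm:
KE₂ = hc/λ₂ - φ = 11.3851 - 3.19 = 8.1951 eV

Change in KE:
ΔKE = KE₂ - KE₁ = 8.1951 - 2.1381 = 6.0571 eV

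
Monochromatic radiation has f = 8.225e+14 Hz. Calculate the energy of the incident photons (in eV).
3.4016 eV

Using E = hf:

E = hf = (6.626×10⁻³⁴ J·s)(8.225e+14 Hz)
E = 3.4016 eV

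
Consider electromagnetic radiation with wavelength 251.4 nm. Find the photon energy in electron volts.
4.9318 eV

Using E = hf = hc/λ:

E = hc/λ = (6.626×10⁻³⁴ J·s)(3×10⁸ m/s) / (251.4×10⁻⁹ m)
E = 4.9318 eV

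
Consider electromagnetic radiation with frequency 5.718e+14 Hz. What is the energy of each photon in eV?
2.3648 eV

Using E = hf:

E = hf = (6.626×10⁻³⁴ J·s)(5.718e+14 Hz)
E = 2.3648 eV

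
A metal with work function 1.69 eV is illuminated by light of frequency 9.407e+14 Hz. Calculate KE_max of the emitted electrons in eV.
2.2004 eV

Using Einstein's photoelectric equation: KE_max = hf - φ

First, calculate the photon energy:
E_photon = hf = (6.626×10⁻³⁴ J·s)(9.407e+14 Hz)
E_photon = 3.8904 eV

Then, the maximum kinetic energy:
KE_max = E_photon - φ = 3.8904 eV - 1.69 eV = 2.2004 eV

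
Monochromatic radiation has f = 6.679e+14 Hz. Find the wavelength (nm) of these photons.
448.86 nm

Using the wave equation: c = fλ

Solving for wavelength:
λ = c/f = (3×10⁸ m/s) / (6.679e+14 Hz)
λ = 448.86 nm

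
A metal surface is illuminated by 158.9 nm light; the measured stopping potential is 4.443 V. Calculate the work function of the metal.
3.36 eV

The stopping potential gives the maximum kinetic energy: KE_max = eV_s = 4.443 eV

From Einstein's photoelectric equation: KE_max = hc/λ - φ
Rearranging: φ = hc/λ - KE_max

Calculate photon energy:
E_photon = hc/λ = (6.626×10⁻³⁴ J·s)(3×10⁸ m/s) / (158.9×10⁻⁹ m) = 7.8027 eV

Therefore:
φ = 7.8027 - 4.443 = 3.36 eV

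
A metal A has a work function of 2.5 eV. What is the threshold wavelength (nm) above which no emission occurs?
495.94 nm

The threshold wavelength is when the photon energy equals the work function:
hc/λ₀ = φ

Solving for λ₀:
λ₀ = hc/φ = (6.626×10⁻³⁴ J·s)(3×10⁸ m/s) / (2.5 eV × 1.602×10⁻¹⁹ J/eV)
λ₀ = 495.94 nm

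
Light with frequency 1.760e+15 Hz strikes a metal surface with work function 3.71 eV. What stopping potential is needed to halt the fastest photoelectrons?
3.5688 V

The stopping potential V_s satisfies: eV_s = KE_max

First, find KE_max using Einstein's equation:
E_photon = hf = (6.626×10⁻³⁴ J·s)(1.760e+15 Hz) = 7.2788 eV
KE_max = E_photon - φ = 7.2788 - 3.71 = 3.5688 eV

Since eV_s = KE_max:
V_s = KE_max/e = 3.5688 V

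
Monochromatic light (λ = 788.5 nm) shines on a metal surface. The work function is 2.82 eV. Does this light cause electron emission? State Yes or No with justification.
No

For photoemission, the photon energy must exceed the work function.

Photon energy: E = hc/λ = 1.5724 eV
Work function: φ = 2.82 eV

Since E_photon (1.5724 eV) < φ (2.82 eV), photoemission will NOT occur.
The threshold wavelength is λ₀ = hc/φ = 439.7 nm.
Since 788.5 nm > 439.7 nm, the photons lack sufficient energy.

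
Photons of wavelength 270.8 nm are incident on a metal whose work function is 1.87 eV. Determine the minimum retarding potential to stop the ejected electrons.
2.7084 V

The stopping potential V_s satisfies: eV_s = KE_max

First, find KE_max using Einstein's equation:
E_photon = hc/λ = 4.5784 eV
KE_max = E_photon - φ = 4.5784 - 1.87 = 2.7084 eV

Since eV_s = KE_max:
V_s = KE_max/e = 2.7084 V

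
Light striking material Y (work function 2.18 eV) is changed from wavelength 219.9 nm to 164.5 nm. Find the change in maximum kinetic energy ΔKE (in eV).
1.8988 eV

Using Einstein's equation: KE_max = hc/λ - φ

For λ₁ = 219.9 nm:
KE₁ = hc/λ₁ - φ = 5.6382 - 2.18 = 3.4582 eV

For λ₂ = 164.5 nm:
KE₂ = hc/λ₂ - φ = 7.5370 - 2.18 = 5.3570 eV

Change in KE:
ΔKE = KE₂ - KE₁ = 5.3570 - 3.4582 = 1.8988 eV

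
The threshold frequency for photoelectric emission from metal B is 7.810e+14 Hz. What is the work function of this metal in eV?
3.23 eV

At the threshold frequency, photon energy equals work function:
φ = hf₀

Calculating:
φ = (6.626×10⁻³⁴ J·s)(7.810e+14 Hz)
φ = 3.23 eV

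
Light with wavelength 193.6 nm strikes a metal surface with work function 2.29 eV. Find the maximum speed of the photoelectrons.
1.2030e+06 m/s

First, find the maximum kinetic energy:
E_photon = hc/λ = 6.4041 eV
KE_max = E_photon - φ = 6.4041 - 2.29 = 4.1141 eV

Convert to Joules: KE_max = 4.1141 × 1.602×10⁻¹⁹ J = 6.5916e-19 J

Then use KE = ½mv² to find velocity:
v = √(2·KE/m) = √(2 × 6.5916e-19 J / 9.109e-31 kg)
v = 1.2030e+06 m/s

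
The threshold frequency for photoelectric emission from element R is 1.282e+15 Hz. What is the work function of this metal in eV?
5.30 eV

At the threshold frequency, photon energy equals work function:
φ = hf₀

Calculating:
φ = (6.626×10⁻³⁴ J·s)(1.282e+15 Hz)
φ = 5.30 eV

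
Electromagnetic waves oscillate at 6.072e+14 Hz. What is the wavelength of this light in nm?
493.73 nm

Using the wave equation: c = fλ

Solving for wavelength:
λ = c/f = (3×10⁸ m/s) / (6.072e+14 Hz)
λ = 493.73 nm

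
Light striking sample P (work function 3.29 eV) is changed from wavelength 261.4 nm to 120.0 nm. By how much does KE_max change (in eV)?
5.5889 eV

Using Einstein's equation: KE_max = hc/λ - φ

For λ₁ = 261.4 nm:
KE₁ = hc/λ₁ - φ = 4.7431 - 3.29 = 1.4531 eV

For λ₂ = 120.0 nm:
KE₂ = hc/λ₂ - φ = 10.3320 - 3.29 = 7.0420 eV

Change in KE:
ΔKE = KE₂ - KE₁ = 7.0420 - 1.4531 = 5.5889 eV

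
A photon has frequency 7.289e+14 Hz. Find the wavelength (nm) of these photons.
411.29 nm

Using the wave equation: c = fλ

Solving for wavelength:
λ = c/f = (3×10⁸ m/s) / (7.289e+14 Hz)
λ = 411.29 nm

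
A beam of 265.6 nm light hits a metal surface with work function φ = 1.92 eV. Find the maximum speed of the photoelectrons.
9.8320e+05 m/s

First, find the maximum kinetic energy:
E_photon = hc/λ = 4.6681 eV
KE_max = E_photon - φ = 4.6681 - 1.92 = 2.7481 eV

Convert to Joules: KE_max = 2.7481 × 1.602×10⁻¹⁹ J = 4.4029e-19 J

Then use KE = ½mv² to find velocity:
v = √(2·KE/m) = √(2 × 4.4029e-19 J / 9.109e-31 kg)
v = 9.8320e+05 m/s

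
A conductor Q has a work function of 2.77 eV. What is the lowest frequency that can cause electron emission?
6.6978e+14 Hz

The threshold frequency is when the photon energy equals the work function:
hf₀ = φ

Solving for f₀:
f₀ = φ/h = (2.77 eV × 1.602×10⁻¹⁹ J/eV) / (6.626×10⁻³⁴ J·s)
f₀ = 6.6978e+14 Hz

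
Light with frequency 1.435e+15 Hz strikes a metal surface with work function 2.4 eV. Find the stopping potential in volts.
3.5347 V

The stopping potential V_s satisfies: eV_s = KE_max

First, find KE_max using Einstein's equation:
E_photon = hf = (6.626×10⁻³⁴ J·s)(1.435e+15 Hz) = 5.9347 eV
KE_max = E_photon - φ = 5.9347 - 2.4 = 3.5347 eV

Since eV_s = KE_max:
V_s = KE_max/e = 3.5347 V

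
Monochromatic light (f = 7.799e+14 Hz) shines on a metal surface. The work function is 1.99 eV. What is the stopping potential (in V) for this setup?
1.2354 V

The stopping potential V_s satisfies: eV_s = KE_max

First, find KE_max using Einstein's equation:
E_photon = hf = (6.626×10⁻³⁴ J·s)(7.799e+14 Hz) = 3.2254 eV
KE_max = E_photon - φ = 3.2254 - 1.99 = 1.2354 eV

Since eV_s = KE_max:
V_s = KE_max/e = 1.2354 V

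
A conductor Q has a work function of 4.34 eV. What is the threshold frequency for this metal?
1.0494e+15 Hz

The threshold frequency is when the photon energy equals the work function:
hf₀ = φ

Solving for f₀:
f₀ = φ/h = (4.34 eV × 1.602×10⁻¹⁹ J/eV) / (6.626×10⁻³⁴ J·s)
f₀ = 1.0494e+15 Hz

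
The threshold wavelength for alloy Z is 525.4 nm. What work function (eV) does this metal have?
2.36 eV

At the threshold wavelength, photon energy equals work function:
φ = hc/λ₀

Calculating:
φ = (6.626×10⁻³⁴ J·s)(3×10⁸ m/s) / (525.4×10⁻⁹ m)
φ = 2.36 eV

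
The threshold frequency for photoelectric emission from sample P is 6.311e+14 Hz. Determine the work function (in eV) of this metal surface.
2.61 eV

At the threshold frequency, photon energy equals work function:
φ = hf₀

Calculating:
φ = (6.626×10⁻³⁴ J·s)(6.311e+14 Hz)
φ = 2.61 eV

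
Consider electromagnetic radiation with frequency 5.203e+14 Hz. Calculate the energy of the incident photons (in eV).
2.1518 eV

Using E = hf:

E = hf = (6.626×10⁻³⁴ J·s)(5.203e+14 Hz)
E = 2.1518 eV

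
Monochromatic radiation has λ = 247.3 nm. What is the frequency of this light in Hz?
1.2123e+15 Hz

Using the wave equation: c = fλ

Solving for frequency:
f = c/λ = (3×10⁸ m/s) / (247.3×10⁻⁹ m)
f = 1.2123e+15 Hz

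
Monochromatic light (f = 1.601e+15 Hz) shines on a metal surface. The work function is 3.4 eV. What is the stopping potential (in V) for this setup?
3.2212 V

The stopping potential V_s satisfies: eV_s = KE_max

First, find KE_max using Einstein's equation:
E_photon = hf = (6.626×10⁻³⁴ J·s)(1.601e+15 Hz) = 6.6212 eV
KE_max = E_photon - φ = 6.6212 - 3.4 = 3.2212 eV

Since eV_s = KE_max:
V_s = KE_max/e = 3.2212 V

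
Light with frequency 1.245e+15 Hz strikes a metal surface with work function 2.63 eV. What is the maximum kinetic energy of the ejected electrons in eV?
2.5189 eV

Using Einstein's photoelectric equation: KE_max = hf - φ

First, calculate the photon energy:
E_photon = hf = (6.626×10⁻³⁴ J·s)(1.245e+15 Hz)
E_photon = 5.1489 eV

Then, the maximum kinetic energy:
KE_max = E_photon - φ = 5.1489 eV - 2.63 eV = 2.5189 eV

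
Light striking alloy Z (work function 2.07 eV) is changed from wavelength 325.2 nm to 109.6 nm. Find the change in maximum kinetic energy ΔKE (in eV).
7.4999 eV

Using Einstein's equation: KE_max = hc/λ - φ

For λ₁ = 325.2 nm:
KE₁ = hc/λ₁ - φ = 3.8126 - 2.07 = 1.7426 eV

For λ₂ = 109.6 nm:
KE₂ = hc/λ₂ - φ = 11.3124 - 2.07 = 9.2424 eV

Change in KE:
ΔKE = KE₂ - KE₁ = 9.2424 - 1.7426 = 7.4999 eV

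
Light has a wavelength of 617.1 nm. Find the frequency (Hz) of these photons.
4.8581e+14 Hz

Using the wave equation: c = fλ

Solving for frequency:
f = c/λ = (3×10⁸ m/s) / (617.1×10⁻⁹ m)
f = 4.8581e+14 Hz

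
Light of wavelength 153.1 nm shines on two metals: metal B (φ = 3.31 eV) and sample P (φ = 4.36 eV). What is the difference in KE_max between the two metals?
1.0500 eV

Using KE_max = hc/λ - φ for each metal:

Photon energy: E = hc/λ = 8.0982 eV

For metal B (φ₁ = 3.31 eV):
KE₁ = E - φ₁ = 8.0982 - 3.31 = 4.7882 eV

For sample P (φ₂ = 4.36 eV):
KE₂ = E - φ₂ = 8.0982 - 4.36 = 3.7382 eV

Difference:
ΔKE = KE₁ - KE₂ = 4.7882 - 3.7382 = 1.0500 eV

Note: The difference equals the difference in work functions: 4.36 - 3.31 = 1.05 eV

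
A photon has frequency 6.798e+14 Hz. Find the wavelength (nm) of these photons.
441.00 nm

Using the wave equation: c = fλ

Solving for wavelength:
λ = c/f = (3×10⁸ m/s) / (6.798e+14 Hz)
λ = 441.00 nm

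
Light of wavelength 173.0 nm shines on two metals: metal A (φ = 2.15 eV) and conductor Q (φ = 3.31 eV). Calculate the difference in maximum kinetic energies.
1.1600 eV

Using KE_max = hc/λ - φ for each metal:

Photon energy: E = hc/λ = 7.1667 eV

For metal A (φ₁ = 2.15 eV):
KE₁ = E - φ₁ = 7.1667 - 2.15 = 5.0167 eV

For conductor Q (φ₂ = 3.31 eV):
KE₂ = E - φ₂ = 7.1667 - 3.31 = 3.8567 eV

Difference:
ΔKE = KE₁ - KE₂ = 5.0167 - 3.8567 = 1.1600 eV

Note: The difference equals the difference in work functions: 3.31 - 2.15 = 1.16 eV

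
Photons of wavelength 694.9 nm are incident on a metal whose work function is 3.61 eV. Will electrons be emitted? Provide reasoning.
No

For photoemission, the photon energy must exceed the work function.

Photon energy: E = hc/λ = 1.7842 eV
Work function: φ = 3.61 eV

Since E_photon (1.7842 eV) < φ (3.61 eV), photoemission will NOT occur.
The threshold wavelength is λ₀ = hc/φ = 343.4 nm.
Since 694.9 nm > 343.4 nm, the photons lack sufficient energy.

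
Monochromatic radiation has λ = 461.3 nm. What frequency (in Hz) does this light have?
6.4989e+14 Hz

Using the wave equation: c = fλ

Solving for frequency:
f = c/λ = (3×10⁸ m/s) / (461.3×10⁻⁹ m)
f = 6.4989e+14 Hz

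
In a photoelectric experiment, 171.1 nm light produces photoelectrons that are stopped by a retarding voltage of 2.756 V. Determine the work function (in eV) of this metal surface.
4.49 eV

The stopping potential gives the maximum kinetic energy: KE_max = eV_s = 2.756 eV

From Einstein's photoelectric equation: KE_max = hc/λ - φ
Rearranging: φ = hc/λ - KE_max

Calculate photon energy:
E_photon = hc/λ = (6.626×10⁻³⁴ J·s)(3×10⁸ m/s) / (171.1×10⁻⁹ m) = 7.2463 eV

Therefore:
φ = 7.2463 - 2.756 = 4.49 eV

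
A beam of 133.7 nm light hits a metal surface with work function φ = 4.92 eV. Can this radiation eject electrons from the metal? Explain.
Yes

For photoemission, the photon energy must exceed the work function.

Photon energy: E = hc/λ = 9.2733 eV
Work function: φ = 4.92 eV

Since E_photon (9.2733 eV) > φ (4.92 eV), photoemission WILL occur.
The threshold wavelength is λ₀ = hc/φ = 252.0 nm.
Since 133.7 nm < 252.0 nm, the light has sufficient energy.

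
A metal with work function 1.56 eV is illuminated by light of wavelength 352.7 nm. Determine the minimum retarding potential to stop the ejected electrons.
1.9553 V

The stopping potential V_s satisfies: eV_s = KE_max

First, find KE_max using Einstein's equation:
E_photon = hc/λ = 3.5153 eV
KE_max = E_photon - φ = 3.5153 - 1.56 = 1.9553 eV

Since eV_s = KE_max:
V_s = KE_max/e = 1.9553 V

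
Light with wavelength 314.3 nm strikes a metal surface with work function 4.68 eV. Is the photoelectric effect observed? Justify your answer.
No

For photoemission, the photon energy must exceed the work function.

Photon energy: E = hc/λ = 3.9448 eV
Work function: φ = 4.68 eV

Since E_photon (3.9448 eV) < φ (4.68 eV), photoemission will NOT occur.
The threshold wavelength is λ₀ = hc/φ = 264.9 nm.
Since 314.3 nm > 264.9 nm, the photons lack sufficient energy.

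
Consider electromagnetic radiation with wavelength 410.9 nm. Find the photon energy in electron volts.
3.0174 eV

Using E = hf = hc/λ:

E = hc/λ = (6.626×10⁻³⁴ J·s)(3×10⁸ m/s) / (410.9×10⁻⁹ m)
E = 3.0174 eV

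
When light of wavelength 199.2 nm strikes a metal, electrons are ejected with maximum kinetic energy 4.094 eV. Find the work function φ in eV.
2.13 eV

From Einstein's photoelectric equation: KE_max = hf - φ = hc/λ - φ

Rearranging for φ:
φ = hc/λ - KE_max

Calculate photon energy:
E_photon = hc/λ = 6.2241 eV

Therefore:
φ = 6.2241 - 4.094 = 2.13 eV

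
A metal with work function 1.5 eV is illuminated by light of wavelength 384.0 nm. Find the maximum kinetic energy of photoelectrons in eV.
1.7288 eV

Using Einstein's photoelectric equation: KE_max = hf - φ = hc/λ - φ

First, calculate the photon energy:
E_photon = hc/λ = (6.626×10⁻³⁴ J·s)(3×10⁸ m/s) / (384.0×10⁻⁹ m)
E_photon = 3.2288 eV

Then, the maximum kinetic energy:
KE_max = E_photon - φ = 3.2288 eV - 1.5 eV = 1.7288 eV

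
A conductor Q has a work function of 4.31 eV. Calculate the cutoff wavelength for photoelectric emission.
287.67 nm

The threshold wavelength is when the photon energy equals the work function:
hc/λ₀ = φ

Solving for λ₀:
λ₀ = hc/φ = (6.626×10⁻³⁴ J·s)(3×10⁸ m/s) / (4.31 eV × 1.602×10⁻¹⁹ J/eV)
λ₀ = 287.67 nm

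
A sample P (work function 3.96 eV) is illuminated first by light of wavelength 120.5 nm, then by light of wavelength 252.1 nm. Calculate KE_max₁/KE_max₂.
6.6062

Using Einstein's equation: KE_max = hc/λ - φ

For λ₁ = 120.5 nm:
E₁ = hc/λ₁ = 10.2891 eV
KE₁ = E₁ - φ = 10.2891 - 3.96 = 6.3291 eV

For λ₂ = 252.1 nm:
E₂ = hc/λ₂ = 4.9181 eV
KE₂ = E₂ - φ = 4.9181 - 3.96 = 0.9581 eV

Ratio: KE₁/KE₂ = 6.3291/0.9581 = 6.6062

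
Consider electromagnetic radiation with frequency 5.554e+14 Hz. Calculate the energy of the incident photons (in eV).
2.2969 eV

Using E = hf:

E = hf = (6.626×10⁻³⁴ J·s)(5.554e+14 Hz)
E = 2.2969 eV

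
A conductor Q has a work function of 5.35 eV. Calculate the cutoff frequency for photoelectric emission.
1.2936e+15 Hz

The threshold frequency is when the photon energy equals the work function:
hf₀ = φ

Solving for f₀:
f₀ = φ/h = (5.35 eV × 1.602×10⁻¹⁹ J/eV) / (6.626×10⁻³⁴ J·s)
f₀ = 1.2936e+15 Hz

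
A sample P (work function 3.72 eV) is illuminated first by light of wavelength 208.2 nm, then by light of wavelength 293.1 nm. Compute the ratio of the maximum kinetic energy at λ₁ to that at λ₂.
4.3816

Using Einstein's equation: KE_max = hc/λ - φ

For λ₁ = 208.2 nm:
E₁ = hc/λ₁ = 5.9551 eV
KE₁ = E₁ - φ = 5.9551 - 3.72 = 2.2351 eV

For λ₂ = 293.1 nm:
E₂ = hc/λ₂ = 4.2301 eV
KE₂ = E₂ - φ = 4.2301 - 3.72 = 0.5101 eV

Ratio: KE₁/KE₂ = 2.2351/0.5101 = 4.3816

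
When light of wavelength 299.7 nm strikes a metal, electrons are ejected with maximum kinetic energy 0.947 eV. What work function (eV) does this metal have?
3.19 eV

From Einstein's photoelectric equation: KE_max = hf - φ = hc/λ - φ

Rearranging for φ:
φ = hc/λ - KE_max

Calculate photon energy:
E_photon = hc/λ = 4.1369 eV

Therefore:
φ = 4.1369 - 0.947 = 3.19 eV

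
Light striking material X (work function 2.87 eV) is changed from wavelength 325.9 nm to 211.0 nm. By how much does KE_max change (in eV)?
2.0717 eV

Using Einstein's equation: KE_max = hc/λ - φ

For λ₁ = 325.9 nm:
KE₁ = hc/λ₁ - φ = 3.8044 - 2.87 = 0.9344 eV

For λ₂ = 211.0 nm:
KE₂ = hc/λ₂ - φ = 5.8760 - 2.87 = 3.0060 eV

Change in KE:
ΔKE = KE₂ - KE₁ = 3.0060 - 0.9344 = 2.0717 eV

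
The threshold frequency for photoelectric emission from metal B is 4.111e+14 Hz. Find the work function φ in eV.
1.70 eV

At the threshold frequency, photon energy equals work function:
φ = hf₀

Calculating:
φ = (6.626×10⁻³⁴ J·s)(4.111e+14 Hz)
φ = 1.70 eV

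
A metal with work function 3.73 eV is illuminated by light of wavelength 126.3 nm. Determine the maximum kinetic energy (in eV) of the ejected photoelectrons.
6.0866 eV

Using Einstein's photoelectric equation: KE_max = hf - φ = hc/λ - φ

First, calculate the photon energy:
E_photon = hc/λ = (6.626×10⁻³⁴ J·s)(3×10⁸ m/s) / (126.3×10⁻⁹ m)
E_photon = 9.8166 eV

Then, the maximum kinetic energy:
KE_max = E_photon - φ = 9.8166 eV - 3.73 eV = 6.0866 eV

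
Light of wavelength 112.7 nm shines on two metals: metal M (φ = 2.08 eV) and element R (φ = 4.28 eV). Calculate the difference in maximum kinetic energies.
2.2000 eV

Using KE_max = hc/λ - φ for each metal:

Photon energy: E = hc/λ = 11.0013 eV

For metal M (φ₁ = 2.08 eV):
KE₁ = E - φ₁ = 11.0013 - 2.08 = 8.9213 eV

For element R (φ₂ = 4.28 eV):
KE₂ = E - φ₂ = 11.0013 - 4.28 = 6.7213 eV

Difference:
ΔKE = KE₁ - KE₂ = 8.9213 - 6.7213 = 2.2000 eV

Note: The difference equals the difference in work functions: 4.28 - 2.08 = 2.20 eV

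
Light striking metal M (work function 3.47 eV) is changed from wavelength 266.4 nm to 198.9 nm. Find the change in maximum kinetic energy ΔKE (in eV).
1.5794 eV

Using Einstein's equation: KE_max = hc/λ - φ

For λ₁ = 266.4 nm:
KE₁ = hc/λ₁ - φ = 4.6541 - 3.47 = 1.1841 eV

For λ₂ = 198.9 nm:
KE₂ = hc/λ₂ - φ = 6.2335 - 3.47 = 2.7635 eV

Change in KE:
ΔKE = KE₂ - KE₁ = 2.7635 - 1.1841 = 1.5794 eV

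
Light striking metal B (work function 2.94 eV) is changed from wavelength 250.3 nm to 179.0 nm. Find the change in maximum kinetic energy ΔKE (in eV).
1.9731 eV

Using Einstein's equation: KE_max = hc/λ - φ

For λ₁ = 250.3 nm:
KE₁ = hc/λ₁ - φ = 4.9534 - 2.94 = 2.0134 eV

For λ₂ = 179.0 nm:
KE₂ = hc/λ₂ - φ = 6.9265 - 2.94 = 3.9865 eV

Change in KE:
ΔKE = KE₂ - KE₁ = 3.9865 - 2.0134 = 1.9731 eV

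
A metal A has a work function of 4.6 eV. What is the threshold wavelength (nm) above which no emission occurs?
269.53 nm

The threshold wavelength is when the photon energy equals the work function:
hc/λ₀ = φ

Solving for λ₀:
λ₀ = hc/φ = (6.626×10⁻³⁴ J·s)(3×10⁸ m/s) / (4.6 eV × 1.602×10⁻¹⁹ J/eV)
λ₀ = 269.53 nm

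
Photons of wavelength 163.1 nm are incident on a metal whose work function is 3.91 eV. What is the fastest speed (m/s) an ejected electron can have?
1.1396e+06 m/s

First, find the maximum kinetic energy:
E_photon = hc/λ = 7.6017 eV
KE_max = E_photon - φ = 7.6017 - 3.91 = 3.6917 eV

Convert to Joules: KE_max = 3.6917 × 1.602×10⁻¹⁹ J = 5.9148e-19 J

Then use KE = ½mv² to find velocity:
v = √(2·KE/m) = √(2 × 5.9148e-19 J / 9.109e-31 kg)
v = 1.1396e+06 m/s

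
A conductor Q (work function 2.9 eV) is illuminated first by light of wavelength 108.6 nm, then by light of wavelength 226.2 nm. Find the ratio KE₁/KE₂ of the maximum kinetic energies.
3.2995

Using Einstein's equation: KE_max = hc/λ - φ

For λ₁ = 108.6 nm:
E₁ = hc/λ₁ = 11.4166 eV
KE₁ = E₁ - φ = 11.4166 - 2.9 = 8.5166 eV

For λ₂ = 226.2 nm:
E₂ = hc/λ₂ = 5.4812 eV
KE₂ = E₂ - φ = 5.4812 - 2.9 = 2.5812 eV

Ratio: KE₁/KE₂ = 8.5166/2.5812 = 3.2995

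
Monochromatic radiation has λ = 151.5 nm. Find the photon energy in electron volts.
8.1838 eV

Using E = hf = hc/λ:

E = hc/λ = (6.626×10⁻³⁴ J·s)(3×10⁸ m/s) / (151.5×10⁻⁹ m)
E = 8.1838 eV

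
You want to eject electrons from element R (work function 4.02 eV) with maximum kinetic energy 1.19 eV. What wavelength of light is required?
237.97 nm

From Einstein's equation: KE_max = hc/λ - φ

Rearranging for λ:
hc/λ = KE_max + φ
λ = hc/(KE_max + φ)

Required photon energy:
E_photon = KE_max + φ = 1.19 + 4.02 = 5.21 eV

Required wavelength:
λ = hc/E_photon = (6.626×10⁻³⁴)(3×10⁸) / (5.21 × 1.602×10⁻¹⁹)
λ = 237.97 nm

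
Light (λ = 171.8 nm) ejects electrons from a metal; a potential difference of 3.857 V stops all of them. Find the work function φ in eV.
3.36 eV

The stopping potential gives the maximum kinetic energy: KE_max = eV_s = 3.857 eV

From Einstein's photoelectric equation: KE_max = hc/λ - φ
Rearranging: φ = hc/λ - KE_max

Calculate photon energy:
E_photon = hc/λ = (6.626×10⁻³⁴ J·s)(3×10⁸ m/s) / (171.8×10⁻⁹ m) = 7.2168 eV

Therefore:
φ = 7.2168 - 3.857 = 3.36 eV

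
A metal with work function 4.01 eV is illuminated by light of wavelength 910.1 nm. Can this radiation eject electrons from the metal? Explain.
No

For photoemission, the photon energy must exceed the work function.

Photon energy: E = hc/λ = 1.3623 eV
Work function: φ = 4.01 eV

Since E_photon (1.3623 eV) < φ (4.01 eV), photoemission will NOT occur.
The threshold wavelength is λ₀ = hc/φ = 309.2 nm.
Since 910.1 nm > 309.2 nm, the photons lack sufficient energy.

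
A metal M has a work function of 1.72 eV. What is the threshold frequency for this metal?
4.1589e+14 Hz

The threshold frequency is when the photon energy equals the work function:
hf₀ = φ

Solving for f₀:
f₀ = φ/h = (1.72 eV × 1.602×10⁻¹⁹ J/eV) / (6.626×10⁻³⁴ J·s)
f₀ = 4.1589e+14 Hz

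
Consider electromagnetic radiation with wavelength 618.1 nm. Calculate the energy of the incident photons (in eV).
2.0059 eV

Using E = hf = hc/λ:

E = hc/λ = (6.626×10⁻³⁴ J·s)(3×10⁸ m/s) / (618.1×10⁻⁹ m)
E = 2.0059 eV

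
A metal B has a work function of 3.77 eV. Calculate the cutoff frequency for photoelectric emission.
9.1158e+14 Hz

The threshold frequency is when the photon energy equals the work function:
hf₀ = φ

Solving for f₀:
f₀ = φ/h = (3.77 eV × 1.602×10⁻¹⁹ J/eV) / (6.626×10⁻³⁴ J·s)
f₀ = 9.1158e+14 Hz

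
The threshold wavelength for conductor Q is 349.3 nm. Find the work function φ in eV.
3.55 eV

At the threshold wavelength, photon energy equals work function:
φ = hc/λ₀

Calculating:
φ = (6.626×10⁻³⁴ J·s)(3×10⁸ m/s) / (349.3×10⁻⁹ m)
φ = 3.55 eV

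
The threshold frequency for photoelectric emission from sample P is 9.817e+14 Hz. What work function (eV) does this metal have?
4.06 eV

At the threshold frequency, photon energy equals work function:
φ = hf₀

Calculating:
φ = (6.626×10⁻³⁴ J·s)(9.817e+14 Hz)
φ = 4.06 eV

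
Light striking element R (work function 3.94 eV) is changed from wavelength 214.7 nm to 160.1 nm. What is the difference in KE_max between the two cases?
1.9694 eV

Using Einstein's equation: KE_max = hc/λ - φ

For λ₁ = 214.7 nm:
KE₁ = hc/λ₁ - φ = 5.7748 - 3.94 = 1.8348 eV

For λ₂ = 160.1 nm:
KE₂ = hc/λ₂ - φ = 7.7442 - 3.94 = 3.8042 eV

Change in KE:
ΔKE = KE₂ - KE₁ = 3.8042 - 1.8348 = 1.9694 eV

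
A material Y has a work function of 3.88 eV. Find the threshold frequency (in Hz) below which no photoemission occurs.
9.3818e+14 Hz

The threshold frequency is when the photon energy equals the work function:
hf₀ = φ

Solving for f₀:
f₀ = φ/h = (3.88 eV × 1.602×10⁻¹⁹ J/eV) / (6.626×10⁻³⁴ J·s)
f₀ = 9.3818e+14 Hz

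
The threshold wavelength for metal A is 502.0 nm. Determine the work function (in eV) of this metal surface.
2.47 eV

At the threshold wavelength, photon energy equals work function:
φ = hc/λ₀

Calculating:
φ = (6.626×10⁻³⁴ J·s)(3×10⁸ m/s) / (502.0×10⁻⁹ m)
φ = 2.47 eV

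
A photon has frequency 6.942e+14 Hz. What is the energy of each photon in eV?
2.8710 eV

Using E = hf:

E = hf = (6.626×10⁻³⁴ J·s)(6.942e+14 Hz)
E = 2.8710 eV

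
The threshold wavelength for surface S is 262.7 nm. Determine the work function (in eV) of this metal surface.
4.72 eV

At the threshold wavelength, photon energy equals work function:
φ = hc/λ₀

Calculating:
φ = (6.626×10⁻³⁴ J·s)(3×10⁸ m/s) / (262.7×10⁻⁹ m)
φ = 4.72 eV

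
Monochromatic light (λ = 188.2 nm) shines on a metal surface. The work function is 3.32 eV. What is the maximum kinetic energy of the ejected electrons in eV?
3.2679 eV

Using Einstein's photoelectric equation: KE_max = hf - φ = hc/λ - φ

First, calculate the photon energy:
E_photon = hc/λ = (6.626×10⁻³⁴ J·s)(3×10⁸ m/s) / (188.2×10⁻⁹ m)
E_photon = 6.5879 eV

Then, the maximum kinetic energy:
KE_max = E_photon - φ = 6.5879 eV - 3.32 eV = 3.2679 eV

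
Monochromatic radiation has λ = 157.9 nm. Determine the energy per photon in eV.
7.8521 eV

Using E = hf = hc/λ:

E = hc/λ = (6.626×10⁻³⁴ J·s)(3×10⁸ m/s) / (157.9×10⁻⁹ m)
E = 7.8521 eV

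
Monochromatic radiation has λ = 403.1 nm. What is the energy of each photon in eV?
3.0758 eV

Using E = hf = hc/λ:

E = hc/λ = (6.626×10⁻³⁴ J·s)(3×10⁸ m/s) / (403.1×10⁻⁹ m)
E = 3.0758 eV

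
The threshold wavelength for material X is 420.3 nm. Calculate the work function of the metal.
2.95 eV

At the threshold wavelength, photon energy equals work function:
φ = hc/λ₀

Calculating:
φ = (6.626×10⁻³⁴ J·s)(3×10⁸ m/s) / (420.3×10⁻⁹ m)
φ = 2.95 eV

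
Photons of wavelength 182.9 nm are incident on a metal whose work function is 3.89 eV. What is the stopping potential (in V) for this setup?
2.8888 V

The stopping potential V_s satisfies: eV_s = KE_max

First, find KE_max using Einstein's equation:
E_photon = hc/λ = 6.7788 eV
KE_max = E_photon - φ = 6.7788 - 3.89 = 2.8888 eV

Since eV_s = KE_max:
V_s = KE_max/e = 2.8888 V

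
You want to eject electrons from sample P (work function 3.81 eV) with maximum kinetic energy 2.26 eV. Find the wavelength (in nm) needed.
204.26 nm

From Einstein's equation: KE_max = hc/λ - φ

Rearranging for λ:
hc/λ = KE_max + φ
λ = hc/(KE_max + φ)

Required photon energy:
E_photon = KE_max + φ = 2.26 + 3.81 = 6.07 eV

Required wavelength:
λ = hc/E_photon = (6.626×10⁻³⁴)(3×10⁸) / (6.07 × 1.602×10⁻¹⁹)
λ = 204.26 nm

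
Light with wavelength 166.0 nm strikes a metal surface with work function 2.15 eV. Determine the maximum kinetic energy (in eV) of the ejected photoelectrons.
5.3189 eV

Using Einstein's photoelectric equation: KE_max = hf - φ = hc/λ - φ

First, calculate the photon energy:
E_photon = hc/λ = (6.626×10⁻³⁴ J·s)(3×10⁸ m/s) / (166.0×10⁻⁹ m)
E_photon = 7.4689 eV

Then, the maximum kinetic energy:
KE_max = E_photon - φ = 7.4689 eV - 2.15 eV = 5.3189 eV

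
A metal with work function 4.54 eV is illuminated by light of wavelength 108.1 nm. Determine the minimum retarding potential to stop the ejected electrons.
6.9294 V

The stopping potential V_s satisfies: eV_s = KE_max

First, find KE_max using Einstein's equation:
E_photon = hc/λ = 11.4694 eV
KE_max = E_photon - φ = 11.4694 - 4.54 = 6.9294 eV

Since eV_s = KE_max:
V_s = KE_max/e = 6.9294 V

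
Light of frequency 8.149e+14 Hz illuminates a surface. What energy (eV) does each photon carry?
3.3702 eV

Using E = hf:

E = hf = (6.626×10⁻³⁴ J·s)(8.149e+14 Hz)
E = 3.3702 eV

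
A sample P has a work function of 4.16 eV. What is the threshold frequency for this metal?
1.0059e+15 Hz

The threshold frequency is when the photon energy equals the work function:
hf₀ = φ

Solving for f₀:
f₀ = φ/h = (4.16 eV × 1.602×10⁻¹⁹ J/eV) / (6.626×10⁻³⁴ J·s)
f₀ = 1.0059e+15 Hz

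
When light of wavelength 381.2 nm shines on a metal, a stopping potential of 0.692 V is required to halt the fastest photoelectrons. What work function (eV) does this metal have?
2.56 eV

The stopping potential gives the maximum kinetic energy: KE_max = eV_s = 0.692 eV

From Einstein's photoelectric equation: KE_max = hc/λ - φ
Rearranging: φ = hc/λ - KE_max

Calculate photon energy:
E_photon = hc/λ = (6.626×10⁻³⁴ J·s)(3×10⁸ m/s) / (381.2×10⁻⁹ m) = 3.2525 eV

Therefore:
φ = 3.2525 - 0.692 = 2.56 eV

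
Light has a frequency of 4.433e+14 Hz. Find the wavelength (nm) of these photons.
676.27 nm

Using the wave equation: c = fλ

Solving for wavelength:
λ = c/f = (3×10⁸ m/s) / (4.433e+14 Hz)
λ = 676.27 nm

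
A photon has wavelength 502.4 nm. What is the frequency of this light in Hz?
5.9672e+14 Hz

Using the wave equation: c = fλ

Solving for frequency:
f = c/λ = (3×10⁸ m/s) / (502.4×10⁻⁹ m)
f = 5.9672e+14 Hz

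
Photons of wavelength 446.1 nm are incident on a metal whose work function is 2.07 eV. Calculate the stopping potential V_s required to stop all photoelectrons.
0.7093 V

The stopping potential V_s satisfies: eV_s = KE_max

First, find KE_max using Einstein's equation:
E_photon = hc/λ = 2.7793 eV
KE_max = E_photon - φ = 2.7793 - 2.07 = 0.7093 eV

Since eV_s = KE_max:
V_s = KE_max/e = 0.7093 V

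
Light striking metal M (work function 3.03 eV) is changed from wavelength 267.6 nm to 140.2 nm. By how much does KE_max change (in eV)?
4.2102 eV

Using Einstein's equation: KE_max = hc/λ - φ

For λ₁ = 267.6 nm:
KE₁ = hc/λ₁ - φ = 4.6332 - 3.03 = 1.6032 eV

For λ₂ = 140.2 nm:
KE₂ = hc/λ₂ - φ = 8.8434 - 3.03 = 5.8134 eV

Change in KE:
ΔKE = KE₂ - KE₁ = 5.8134 - 1.6032 = 4.2102 eV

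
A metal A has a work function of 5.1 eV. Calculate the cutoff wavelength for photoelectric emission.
243.11 nm

The threshold wavelength is when the photon energy equals the work function:
hc/λ₀ = φ

Solving for λ₀:
λ₀ = hc/φ = (6.626×10⁻³⁴ J·s)(3×10⁸ m/s) / (5.1 eV × 1.602×10⁻¹⁹ J/eV)
λ₀ = 243.11 nm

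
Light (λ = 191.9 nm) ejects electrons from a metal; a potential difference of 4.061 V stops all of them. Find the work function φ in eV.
2.40 eV

The stopping potential gives the maximum kinetic energy: KE_max = eV_s = 4.061 eV

From Einstein's photoelectric equation: KE_max = hc/λ - φ
Rearranging: φ = hc/λ - KE_max

Calculate photon energy:
E_photon = hc/λ = (6.626×10⁻³⁴ J·s)(3×10⁸ m/s) / (191.9×10⁻⁹ m) = 6.4609 eV

Therefore:
φ = 6.4609 - 4.061 = 2.40 eV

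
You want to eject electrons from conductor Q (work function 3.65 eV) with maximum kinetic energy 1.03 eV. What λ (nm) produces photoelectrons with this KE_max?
264.92 nm

From Einstein's equation: KE_max = hc/λ - φ

Rearranging for λ:
hc/λ = KE_max + φ
λ = hc/(KE_max + φ)

Required photon energy:
E_photon = KE_max + φ = 1.03 + 3.65 = 4.68 eV

Required wavelength:
λ = hc/E_photon = (6.626×10⁻³⁴)(3×10⁸) / (4.68 × 1.602×10⁻¹⁹)
λ = 264.92 nm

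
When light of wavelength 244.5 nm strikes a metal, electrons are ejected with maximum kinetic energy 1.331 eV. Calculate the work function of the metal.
3.74 eV

From Einstein's photoelectric equation: KE_max = hf - φ = hc/λ - φ

Rearranging for φ:
φ = hc/λ - KE_max

Calculate photon energy:
E_photon = hc/λ = 5.0709 eV

Therefore:
φ = 5.0709 - 1.331 = 3.74 eV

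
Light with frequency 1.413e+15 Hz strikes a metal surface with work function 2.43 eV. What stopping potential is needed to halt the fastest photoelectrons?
3.4137 V

The stopping potential V_s satisfies: eV_s = KE_max

First, find KE_max using Einstein's equation:
E_photon = hf = (6.626×10⁻³⁴ J·s)(1.413e+15 Hz) = 5.8437 eV
KE_max = E_photon - φ = 5.8437 - 2.43 = 3.4137 eV

Since eV_s = KE_max:
V_s = KE_max/e = 3.4137 V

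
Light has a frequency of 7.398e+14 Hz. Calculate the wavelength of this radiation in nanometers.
405.23 nm

Using the wave equation: c = fλ

Solving for wavelength:
λ = c/f = (3×10⁸ m/s) / (7.398e+14 Hz)
λ = 405.23 nm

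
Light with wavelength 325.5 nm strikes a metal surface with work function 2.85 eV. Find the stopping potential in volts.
0.9590 V

The stopping potential V_s satisfies: eV_s = KE_max

First, find KE_max using Einstein's equation:
E_photon = hc/λ = 3.8090 eV
KE_max = E_photon - φ = 3.8090 - 2.85 = 0.9590 eV

Since eV_s = KE_max:
V_s = KE_max/e = 0.9590 V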